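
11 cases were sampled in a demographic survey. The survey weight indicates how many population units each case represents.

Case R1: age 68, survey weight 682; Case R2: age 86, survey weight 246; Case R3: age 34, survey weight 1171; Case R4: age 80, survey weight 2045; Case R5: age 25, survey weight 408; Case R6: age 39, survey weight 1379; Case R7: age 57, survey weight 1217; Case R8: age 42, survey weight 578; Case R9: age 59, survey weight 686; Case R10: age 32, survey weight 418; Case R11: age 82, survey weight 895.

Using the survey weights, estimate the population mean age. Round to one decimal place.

Weighted sum = 68×682 + 86×246 + 34×1171 + 80×2045 + 25×408 + 39×1379 + 57×1217 + 42×578 + 59×686 + 32×418 + 82×895
  = 46376 + 21156 + 39814 + 163600 + 10200 + 53781 + 69369 + 24276 + 40474 + 13376 + 73390 = 555812
Sum of weights = 682 + 246 + 1171 + 2045 + 408 + 1379 + 1217 + 578 + 686 + 418 + 895 = 9725
Weighted mean = 555812 / 9725 = 57.152905

57.2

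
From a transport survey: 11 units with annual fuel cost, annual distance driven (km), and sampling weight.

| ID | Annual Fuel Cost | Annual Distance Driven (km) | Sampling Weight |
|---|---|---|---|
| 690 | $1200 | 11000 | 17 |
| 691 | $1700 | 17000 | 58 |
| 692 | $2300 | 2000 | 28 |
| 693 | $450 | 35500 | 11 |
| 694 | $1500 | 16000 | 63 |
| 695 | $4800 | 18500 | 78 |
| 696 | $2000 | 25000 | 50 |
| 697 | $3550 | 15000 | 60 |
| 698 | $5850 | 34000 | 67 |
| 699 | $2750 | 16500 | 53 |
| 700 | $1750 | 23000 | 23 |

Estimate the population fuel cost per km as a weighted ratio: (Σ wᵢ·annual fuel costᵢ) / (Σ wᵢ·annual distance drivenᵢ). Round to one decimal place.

Σ wᵢ·y = 1200×17 + 1700×58 + 2300×28 + 450×11 + 1500×63 + 4800×78 + 2000×50 + 3550×60 + 5850×67 + 2750×53 + 1750×23
  = 20400 + 98600 + 64400 + 4950 + 94500 + 374400 + 100000 + 213000 + 391950 + 145750 + 40250 = 1548200
Σ wᵢ·x = 11000×17 + 17000×58 + 2000×28 + 35500×11 + 16000×63 + 18500×78 + 25000×50 + 15000×60 + 34000×67 + 16500×53 + 23000×23
  = 187000 + 986000 + 56000 + 390500 + 1008000 + 1443000 + 1250000 + 900000 + 2278000 + 874500 + 529000 = 9902000
Ratio = 1548200 / 9902000 = 0.15635225

0.2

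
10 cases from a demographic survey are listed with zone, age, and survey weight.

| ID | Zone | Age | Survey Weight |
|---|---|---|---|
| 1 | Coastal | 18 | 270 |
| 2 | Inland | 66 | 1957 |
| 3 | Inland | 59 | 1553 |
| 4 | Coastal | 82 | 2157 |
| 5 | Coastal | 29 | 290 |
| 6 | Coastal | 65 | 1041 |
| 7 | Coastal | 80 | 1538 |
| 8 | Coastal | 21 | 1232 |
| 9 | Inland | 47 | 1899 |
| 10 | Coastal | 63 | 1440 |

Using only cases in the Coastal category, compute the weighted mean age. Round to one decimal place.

Coastal rows: 1, 4, 5, 6, 7, 8, 10
Weighted sum = 18×270 + 82×2157 + 29×290 + 65×1041 + 80×1538 + 21×1232 + 63×1440
  = 497441
Sum of weights = 270 + 2157 + 290 + 1041 + 1538 + 1232 + 1440 = 7968
Weighted mean = 497441 / 7968 = 62.429844

62.4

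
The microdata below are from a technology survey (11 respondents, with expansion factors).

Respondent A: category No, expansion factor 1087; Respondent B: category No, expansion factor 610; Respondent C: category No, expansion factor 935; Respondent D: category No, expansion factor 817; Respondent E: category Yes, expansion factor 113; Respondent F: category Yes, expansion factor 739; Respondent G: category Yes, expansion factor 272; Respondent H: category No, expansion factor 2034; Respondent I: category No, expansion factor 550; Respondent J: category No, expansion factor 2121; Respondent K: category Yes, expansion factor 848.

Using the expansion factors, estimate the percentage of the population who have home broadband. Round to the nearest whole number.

19

Sum of weights for 'Yes' = 113 + 739 + 272 + 848 = 1972
Total weight = 1087 + 610 + 935 + 817 + 113 + 739 + 272 + 2034 + 550 + 2121 + 848 = 10126
Weighted proportion = 1972 / 10126 = 0.1947462 → 19.47462%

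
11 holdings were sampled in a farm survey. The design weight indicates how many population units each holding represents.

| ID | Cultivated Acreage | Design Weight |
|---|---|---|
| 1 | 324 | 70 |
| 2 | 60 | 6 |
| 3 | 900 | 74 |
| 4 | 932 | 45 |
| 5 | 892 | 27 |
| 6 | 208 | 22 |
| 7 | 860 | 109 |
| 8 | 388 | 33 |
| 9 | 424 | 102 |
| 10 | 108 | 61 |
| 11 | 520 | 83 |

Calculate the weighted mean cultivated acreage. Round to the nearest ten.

Weighted sum = 359780
Sum of weights = 70 + 6 + 74 + 45 + 27 + 22 + 109 + 33 + 102 + 61 + 83 = 632
Weighted mean = 359780 / 632 = 569.27215

570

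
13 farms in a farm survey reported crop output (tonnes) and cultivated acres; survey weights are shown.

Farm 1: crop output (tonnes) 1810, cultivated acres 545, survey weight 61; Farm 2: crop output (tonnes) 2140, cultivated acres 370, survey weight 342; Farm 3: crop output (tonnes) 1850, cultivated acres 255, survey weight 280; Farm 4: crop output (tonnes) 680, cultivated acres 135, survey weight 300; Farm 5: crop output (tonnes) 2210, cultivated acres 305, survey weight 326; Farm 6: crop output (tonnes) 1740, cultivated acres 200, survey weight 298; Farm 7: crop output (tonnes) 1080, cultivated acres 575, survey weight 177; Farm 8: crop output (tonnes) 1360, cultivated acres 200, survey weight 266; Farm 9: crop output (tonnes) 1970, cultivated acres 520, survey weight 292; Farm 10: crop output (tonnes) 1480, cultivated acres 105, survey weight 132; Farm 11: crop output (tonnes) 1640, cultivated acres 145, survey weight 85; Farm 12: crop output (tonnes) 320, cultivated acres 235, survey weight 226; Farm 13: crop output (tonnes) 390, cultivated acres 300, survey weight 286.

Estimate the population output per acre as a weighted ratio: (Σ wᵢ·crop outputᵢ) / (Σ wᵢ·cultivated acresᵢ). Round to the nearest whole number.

Σ wᵢ·y = 4450050
Σ wᵢ·x = 902625
Ratio = 4450050 / 902625 = 4.9301205

5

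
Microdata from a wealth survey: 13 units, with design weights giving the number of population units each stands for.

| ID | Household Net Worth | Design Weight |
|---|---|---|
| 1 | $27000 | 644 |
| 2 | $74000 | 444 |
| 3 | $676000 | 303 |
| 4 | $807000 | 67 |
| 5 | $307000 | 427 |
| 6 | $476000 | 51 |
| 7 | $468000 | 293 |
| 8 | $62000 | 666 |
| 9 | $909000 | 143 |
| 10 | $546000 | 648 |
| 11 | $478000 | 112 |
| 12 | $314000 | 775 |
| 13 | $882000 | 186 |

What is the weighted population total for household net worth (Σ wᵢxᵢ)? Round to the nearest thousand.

1587655000

Weighted total = 1587655000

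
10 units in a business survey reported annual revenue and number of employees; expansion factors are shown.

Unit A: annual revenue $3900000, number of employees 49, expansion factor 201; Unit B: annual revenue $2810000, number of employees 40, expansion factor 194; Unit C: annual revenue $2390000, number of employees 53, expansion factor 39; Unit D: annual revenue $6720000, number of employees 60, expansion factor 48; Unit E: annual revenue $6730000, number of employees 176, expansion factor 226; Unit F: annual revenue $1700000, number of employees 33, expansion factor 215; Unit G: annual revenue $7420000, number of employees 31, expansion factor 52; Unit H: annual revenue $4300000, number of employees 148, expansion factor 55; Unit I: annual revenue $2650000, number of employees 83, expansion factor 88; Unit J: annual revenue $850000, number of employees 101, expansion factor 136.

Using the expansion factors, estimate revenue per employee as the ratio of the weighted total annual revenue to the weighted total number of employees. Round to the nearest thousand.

46000

Σ wᵢ·y = 3900000×201 + 2810000×194 + 2390000×39 + 6720000×48 + 6730000×226 + 1700000×215 + 7420000×52 + 4300000×55 + 2650000×88 + 850000×136
  = 4602430000
Σ wᵢ·x = 49×201 + 40×194 + 53×39 + 60×48 + 176×226 + 33×215 + 31×52 + 148×55 + 83×88 + 101×136
  = 100219
Ratio = 4602430000 / 100219 = 45923.727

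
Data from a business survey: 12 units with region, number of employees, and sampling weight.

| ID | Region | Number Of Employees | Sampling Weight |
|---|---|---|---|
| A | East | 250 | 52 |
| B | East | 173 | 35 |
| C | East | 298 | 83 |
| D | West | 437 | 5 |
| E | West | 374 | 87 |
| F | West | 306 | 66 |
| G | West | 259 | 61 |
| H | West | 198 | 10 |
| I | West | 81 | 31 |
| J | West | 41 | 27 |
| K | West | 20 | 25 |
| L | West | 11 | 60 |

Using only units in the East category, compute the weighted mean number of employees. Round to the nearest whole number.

East rows: A, B, C
Weighted sum = 250×52 + 173×35 + 298×83
  = 13000 + 6055 + 24734 = 43789
Sum of weights = 52 + 35 + 83 = 170
Weighted mean = 43789 / 170 = 257.58235

258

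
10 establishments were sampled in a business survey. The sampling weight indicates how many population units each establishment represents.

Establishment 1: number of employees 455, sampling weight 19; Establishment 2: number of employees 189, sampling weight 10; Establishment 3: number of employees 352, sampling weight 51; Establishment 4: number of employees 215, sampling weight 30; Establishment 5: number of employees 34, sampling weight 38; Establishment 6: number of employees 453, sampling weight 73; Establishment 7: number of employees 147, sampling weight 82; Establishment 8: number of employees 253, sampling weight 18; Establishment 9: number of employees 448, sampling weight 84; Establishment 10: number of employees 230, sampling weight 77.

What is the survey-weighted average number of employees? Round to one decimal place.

Weighted sum = 455×19 + 189×10 + 352×51 + 215×30 + 34×38 + 453×73 + 147×82 + 253×18 + 448×84 + 230×77
  = 141248
Sum of weights = 19 + 10 + 51 + 30 + 38 + 73 + 82 + 18 + 84 + 77 = 482
Weighted mean = 141248 / 482 = 293.04564

293.0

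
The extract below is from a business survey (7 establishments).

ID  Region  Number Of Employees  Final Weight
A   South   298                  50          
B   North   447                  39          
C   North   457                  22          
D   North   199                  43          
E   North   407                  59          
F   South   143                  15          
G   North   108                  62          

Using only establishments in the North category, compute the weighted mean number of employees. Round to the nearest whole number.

North rows: B, C, D, E, G
Weighted sum = 447×39 + 457×22 + 199×43 + 407×59 + 108×62
  = 17433 + 10054 + 8557 + 24013 + 6696 = 66753
Sum of weights = 39 + 22 + 43 + 59 + 62 = 225
Weighted mean = 66753 / 225 = 296.68

297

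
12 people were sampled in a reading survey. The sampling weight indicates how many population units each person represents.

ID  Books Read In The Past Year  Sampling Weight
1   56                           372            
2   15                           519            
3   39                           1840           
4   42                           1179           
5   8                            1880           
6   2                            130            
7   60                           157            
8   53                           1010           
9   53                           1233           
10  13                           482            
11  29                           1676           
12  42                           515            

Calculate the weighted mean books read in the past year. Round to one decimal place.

Weighted sum = 56×372 + 15×519 + 39×1840 + 42×1179 + 8×1880 + 2×130 + 60×157 + 53×1010 + 53×1233 + 13×482 + 29×1676 + 42×515
  = 20832 + 7785 + 71760 + 49518 + 15040 + 260 + 9420 + 53530 + 65349 + 6266 + 48604 + 21630 = 369994
Sum of weights = 372 + 519 + 1840 + 1179 + 1880 + 130 + 157 + 1010 + 1233 + 482 + 1676 + 515 = 10993
Weighted mean = 369994 / 10993 = 33.657236

33.7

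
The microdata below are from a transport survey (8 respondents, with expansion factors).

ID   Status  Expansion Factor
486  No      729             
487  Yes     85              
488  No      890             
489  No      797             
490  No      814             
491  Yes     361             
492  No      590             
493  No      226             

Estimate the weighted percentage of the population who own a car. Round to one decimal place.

Sum of weights for 'Yes' = 85 + 361 = 446
Total weight = 729 + 85 + 890 + 797 + 814 + 361 + 590 + 226 = 4492
Weighted proportion = 446 / 4492 = 0.099287622 → 9.9287622%

9.9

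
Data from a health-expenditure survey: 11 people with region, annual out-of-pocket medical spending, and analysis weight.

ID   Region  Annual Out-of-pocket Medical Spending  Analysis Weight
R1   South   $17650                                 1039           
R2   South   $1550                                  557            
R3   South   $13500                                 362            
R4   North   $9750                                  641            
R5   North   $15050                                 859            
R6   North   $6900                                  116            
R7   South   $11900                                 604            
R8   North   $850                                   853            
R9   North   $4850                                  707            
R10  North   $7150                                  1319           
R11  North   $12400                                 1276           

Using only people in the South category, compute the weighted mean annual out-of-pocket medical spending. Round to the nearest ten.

12210

South rows: R1, R2, R3, R7
Weighted sum = 17650×1039 + 1550×557 + 13500×362 + 11900×604
  = 18338350 + 863350 + 4887000 + 7187600 = 31276300
Sum of weights = 2562
Weighted mean = 31276300 / 2562 = 12207.767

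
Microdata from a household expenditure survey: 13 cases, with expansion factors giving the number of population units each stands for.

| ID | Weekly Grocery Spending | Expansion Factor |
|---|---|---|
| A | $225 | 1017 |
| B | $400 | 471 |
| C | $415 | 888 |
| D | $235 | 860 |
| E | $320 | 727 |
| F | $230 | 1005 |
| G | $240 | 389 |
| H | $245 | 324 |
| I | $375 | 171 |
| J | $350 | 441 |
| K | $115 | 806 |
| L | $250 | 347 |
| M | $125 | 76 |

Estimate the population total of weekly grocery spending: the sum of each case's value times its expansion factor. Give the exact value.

2031790

Weighted total = 2031790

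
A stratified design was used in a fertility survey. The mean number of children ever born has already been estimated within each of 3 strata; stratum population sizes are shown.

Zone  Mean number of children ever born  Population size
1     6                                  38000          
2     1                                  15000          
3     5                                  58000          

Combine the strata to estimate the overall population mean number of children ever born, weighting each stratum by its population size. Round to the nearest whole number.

5

Σ Nₕ·x̄ₕ = 6×38000 + 1×15000 + 5×58000
  = 228000 + 15000 + 290000 = 533000
Σ Nₕ = 38000 + 15000 + 58000 = 111000
Overall mean = 533000 / 111000 = 4.8018018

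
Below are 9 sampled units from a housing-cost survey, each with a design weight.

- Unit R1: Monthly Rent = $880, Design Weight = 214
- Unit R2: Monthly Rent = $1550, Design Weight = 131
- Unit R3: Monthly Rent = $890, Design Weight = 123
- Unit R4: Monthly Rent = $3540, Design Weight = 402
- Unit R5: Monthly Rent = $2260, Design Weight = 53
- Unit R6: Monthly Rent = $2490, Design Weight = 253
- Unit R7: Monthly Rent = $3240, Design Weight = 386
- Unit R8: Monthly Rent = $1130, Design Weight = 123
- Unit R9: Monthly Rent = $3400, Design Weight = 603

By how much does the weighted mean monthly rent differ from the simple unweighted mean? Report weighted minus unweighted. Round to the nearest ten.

520

Unweighted sum = 19380
Unweighted mean = 19380 / 9 = 2153.3333
Weighted sum = 880×214 + 1550×131 + 890×123 + 3540×402 + 2260×53 + 2490×253 + 3240×386 + 1130×123 + 3400×603
  = 188320 + 203050 + 109470 + 1423080 + 119780 + 629970 + 1250640 + 138990 + 2050200 = 6113500
Sum of weights = 2288
Weighted mean = 6113500 / 2288 = 2671.9843
Difference (weighted minus unweighted) = 518.65093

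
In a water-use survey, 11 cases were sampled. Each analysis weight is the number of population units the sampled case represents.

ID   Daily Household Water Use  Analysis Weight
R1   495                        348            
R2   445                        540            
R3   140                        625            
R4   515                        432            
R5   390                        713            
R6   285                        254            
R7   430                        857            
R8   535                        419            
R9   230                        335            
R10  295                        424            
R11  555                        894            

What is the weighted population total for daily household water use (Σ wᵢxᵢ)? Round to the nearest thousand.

Weighted total = 495×348 + 445×540 + 140×625 + 515×432 + 390×713 + 285×254 + 430×857 + 535×419 + 230×335 + 295×424 + 555×894
  = 172260 + 240300 + 87500 + 222480 + 278070 + 72390 + 368510 + 224165 + 77050 + 125080 + 496170 = 2363975

2364000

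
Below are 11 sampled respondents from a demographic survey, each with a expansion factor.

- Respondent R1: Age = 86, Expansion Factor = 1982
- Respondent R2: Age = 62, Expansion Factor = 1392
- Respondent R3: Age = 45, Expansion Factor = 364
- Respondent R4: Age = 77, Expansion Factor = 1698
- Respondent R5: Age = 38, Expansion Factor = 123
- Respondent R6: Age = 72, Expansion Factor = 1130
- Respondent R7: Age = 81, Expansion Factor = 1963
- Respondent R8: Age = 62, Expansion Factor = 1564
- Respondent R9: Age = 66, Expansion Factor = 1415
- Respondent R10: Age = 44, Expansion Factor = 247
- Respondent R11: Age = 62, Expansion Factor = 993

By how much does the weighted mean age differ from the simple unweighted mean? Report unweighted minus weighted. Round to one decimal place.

Unweighted sum = 86 + 62 + 45 + 77 + 38 + 72 + 81 + 62 + 66 + 44 + 62 = 695
Unweighted mean = 695 / 11 = 63.181818
Weighted sum = 86×1982 + 62×1392 + 45×364 + 77×1698 + 38×123 + 72×1130 + 81×1963 + 62×1564 + 66×1415 + 44×247 + 62×993
  = 911711
Sum of weights = 1982 + 1392 + 364 + 1698 + 123 + 1130 + 1963 + 1564 + 1415 + 247 + 993 = 12871
Weighted mean = 911711 / 12871 = 70.834512
Difference (unweighted minus weighted) = -7.6526935

-7.7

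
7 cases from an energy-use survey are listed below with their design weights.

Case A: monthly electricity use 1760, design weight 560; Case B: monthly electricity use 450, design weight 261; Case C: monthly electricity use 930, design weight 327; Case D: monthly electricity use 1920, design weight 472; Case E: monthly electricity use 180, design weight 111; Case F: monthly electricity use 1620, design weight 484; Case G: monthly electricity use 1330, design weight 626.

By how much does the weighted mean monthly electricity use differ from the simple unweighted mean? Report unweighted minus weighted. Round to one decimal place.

Unweighted sum = 1760 + 450 + 930 + 1920 + 180 + 1620 + 1330 = 8190
Unweighted mean = 8190 / 7 = 1170
Weighted sum = 1760×560 + 450×261 + 930×327 + 1920×472 + 180×111 + 1620×484 + 1330×626
  = 985600 + 117450 + 304110 + 906240 + 19980 + 784080 + 832580 = 3950040
Sum of weights = 560 + 261 + 327 + 472 + 111 + 484 + 626 = 2841
Weighted mean = 3950040 / 2841 = 1390.3696
Difference (unweighted minus weighted) = -220.36959

-220.4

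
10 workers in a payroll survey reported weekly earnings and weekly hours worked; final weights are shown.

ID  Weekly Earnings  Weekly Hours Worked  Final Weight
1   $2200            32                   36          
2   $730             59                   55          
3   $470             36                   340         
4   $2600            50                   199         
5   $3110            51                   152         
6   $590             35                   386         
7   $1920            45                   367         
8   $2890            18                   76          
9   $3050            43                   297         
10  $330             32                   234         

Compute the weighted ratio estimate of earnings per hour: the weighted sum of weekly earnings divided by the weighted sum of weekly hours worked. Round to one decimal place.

39.6

Σ wᵢ·y = 2200×36 + 730×55 + 470×340 + 2600×199 + 3110×152 + 590×386 + 1920×367 + 2890×76 + 3050×297 + 330×234
  = 79200 + 40150 + 159800 + 517400 + 472720 + 227740 + 704640 + 219640 + 905850 + 77220 = 3404360
Σ wᵢ·x = 32×36 + 59×55 + 36×340 + 50×199 + 51×152 + 35×386 + 45×367 + 18×76 + 43×297 + 32×234
  = 1152 + 3245 + 12240 + 9950 + 7752 + 13510 + 16515 + 1368 + 12771 + 7488 = 85991
Ratio = 3404360 / 85991 = 39.589725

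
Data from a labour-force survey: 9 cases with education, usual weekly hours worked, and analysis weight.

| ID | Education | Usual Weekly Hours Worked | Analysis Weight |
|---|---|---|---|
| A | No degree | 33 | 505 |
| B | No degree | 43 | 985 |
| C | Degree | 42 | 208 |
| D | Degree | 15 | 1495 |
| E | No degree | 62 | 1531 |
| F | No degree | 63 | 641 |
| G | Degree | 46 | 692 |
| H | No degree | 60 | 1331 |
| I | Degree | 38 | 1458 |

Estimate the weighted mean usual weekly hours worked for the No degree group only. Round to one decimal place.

No degree rows: A, B, E, F, H
Weighted sum = 33×505 + 43×985 + 62×1531 + 63×641 + 60×1331
  = 16665 + 42355 + 94922 + 40383 + 79860 = 274185
Sum of weights = 505 + 985 + 1531 + 641 + 1331 = 4993
Weighted mean = 274185 / 4993 = 54.913879

54.9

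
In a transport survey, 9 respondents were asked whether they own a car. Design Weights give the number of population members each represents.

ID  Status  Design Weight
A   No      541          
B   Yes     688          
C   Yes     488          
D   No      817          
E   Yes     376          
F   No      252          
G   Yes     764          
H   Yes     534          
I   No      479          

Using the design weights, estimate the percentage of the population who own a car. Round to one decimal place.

Sum of weights for 'Yes' = 688 + 488 + 376 + 764 + 534 = 2850
Total weight = 541 + 688 + 488 + 817 + 376 + 252 + 764 + 534 + 479 = 4939
Weighted proportion = 2850 / 4939 = 0.57703989 → 57.703989%

57.7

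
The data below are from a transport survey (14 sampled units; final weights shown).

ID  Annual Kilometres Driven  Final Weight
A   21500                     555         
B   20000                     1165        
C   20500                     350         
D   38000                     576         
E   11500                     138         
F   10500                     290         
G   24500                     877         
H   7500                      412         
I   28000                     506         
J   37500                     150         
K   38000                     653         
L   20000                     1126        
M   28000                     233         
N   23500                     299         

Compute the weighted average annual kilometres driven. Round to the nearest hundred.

23800

Weighted sum = 174181500
Sum of weights = 7330
Weighted mean = 174181500 / 7330 = 23762.824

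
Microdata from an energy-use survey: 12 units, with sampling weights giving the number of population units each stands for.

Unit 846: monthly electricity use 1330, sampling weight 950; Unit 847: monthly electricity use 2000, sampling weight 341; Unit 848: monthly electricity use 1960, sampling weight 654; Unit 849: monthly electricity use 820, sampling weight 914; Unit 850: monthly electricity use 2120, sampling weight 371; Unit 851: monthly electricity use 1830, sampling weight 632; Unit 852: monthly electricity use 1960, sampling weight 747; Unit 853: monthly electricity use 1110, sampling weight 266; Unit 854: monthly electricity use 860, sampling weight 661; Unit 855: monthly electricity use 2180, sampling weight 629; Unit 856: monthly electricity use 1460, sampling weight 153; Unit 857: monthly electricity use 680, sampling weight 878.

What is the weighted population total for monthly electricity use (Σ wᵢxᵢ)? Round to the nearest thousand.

10439000

Weighted total = 1330×950 + 2000×341 + 1960×654 + 820×914 + 2120×371 + 1830×632 + 1960×747 + 1110×266 + 860×661 + 2180×629 + 1460×153 + 680×878
  = 10439380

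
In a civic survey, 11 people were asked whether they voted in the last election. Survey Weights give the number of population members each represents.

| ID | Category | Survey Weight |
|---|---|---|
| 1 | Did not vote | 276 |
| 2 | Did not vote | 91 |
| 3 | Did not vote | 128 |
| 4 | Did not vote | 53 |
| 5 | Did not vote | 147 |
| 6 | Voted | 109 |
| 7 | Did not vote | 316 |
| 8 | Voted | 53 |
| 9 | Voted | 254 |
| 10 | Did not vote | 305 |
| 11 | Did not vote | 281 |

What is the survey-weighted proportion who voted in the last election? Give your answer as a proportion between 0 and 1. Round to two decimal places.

0.21

Sum of weights for 'Voted' = 109 + 53 + 254 = 416
Total weight = 276 + 91 + 128 + 53 + 147 + 109 + 316 + 53 + 254 + 305 + 281 = 2013
Weighted proportion = 416 / 2013 = 0.20665673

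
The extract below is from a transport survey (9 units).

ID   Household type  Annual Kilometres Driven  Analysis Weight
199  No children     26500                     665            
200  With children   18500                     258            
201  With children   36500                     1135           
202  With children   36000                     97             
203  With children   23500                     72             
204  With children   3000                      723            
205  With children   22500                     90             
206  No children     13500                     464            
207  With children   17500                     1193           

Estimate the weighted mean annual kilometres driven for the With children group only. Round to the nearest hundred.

21400

With children rows: 200, 201, 202, 203, 204, 205, 207
Weighted sum = 18500×258 + 36500×1135 + 36000×97 + 23500×72 + 3000×723 + 22500×90 + 17500×1193
  = 4773000 + 41427500 + 3492000 + 1692000 + 2169000 + 2025000 + 20877500 = 76456000
Sum of weights = 258 + 1135 + 97 + 72 + 723 + 90 + 1193 = 3568
Weighted mean = 76456000 / 3568 = 21428.251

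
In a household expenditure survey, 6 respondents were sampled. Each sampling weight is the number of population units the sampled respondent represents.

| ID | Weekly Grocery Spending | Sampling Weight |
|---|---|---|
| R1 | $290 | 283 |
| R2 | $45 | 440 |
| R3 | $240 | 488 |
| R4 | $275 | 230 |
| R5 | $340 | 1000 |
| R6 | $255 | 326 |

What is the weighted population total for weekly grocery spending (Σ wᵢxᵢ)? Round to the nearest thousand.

Weighted total = 290×283 + 45×440 + 240×488 + 275×230 + 340×1000 + 255×326
  = 82070 + 19800 + 117120 + 63250 + 340000 + 83130 = 705370

705000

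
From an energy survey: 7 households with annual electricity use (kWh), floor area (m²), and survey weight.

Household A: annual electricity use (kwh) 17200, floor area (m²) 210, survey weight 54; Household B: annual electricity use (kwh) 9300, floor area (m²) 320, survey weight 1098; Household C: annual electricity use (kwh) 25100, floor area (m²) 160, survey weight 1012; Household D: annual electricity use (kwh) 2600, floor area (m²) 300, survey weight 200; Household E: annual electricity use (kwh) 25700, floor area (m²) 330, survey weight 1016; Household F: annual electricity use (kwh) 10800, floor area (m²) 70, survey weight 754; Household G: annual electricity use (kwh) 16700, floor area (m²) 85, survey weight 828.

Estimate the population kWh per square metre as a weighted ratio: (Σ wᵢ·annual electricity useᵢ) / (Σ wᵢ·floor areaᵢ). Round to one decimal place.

81.6

Σ wᵢ·y = 17200×54 + 9300×1098 + 25100×1012 + 2600×200 + 25700×1016 + 10800×754 + 16700×828
  = 928800 + 10211400 + 25401200 + 520000 + 26111200 + 8143200 + 13827600 = 85143400
Σ wᵢ·x = 210×54 + 320×1098 + 160×1012 + 300×200 + 330×1016 + 70×754 + 85×828
  = 11340 + 351360 + 161920 + 60000 + 335280 + 52780 + 70380 = 1043060
Ratio = 85143400 / 1043060 = 81.628478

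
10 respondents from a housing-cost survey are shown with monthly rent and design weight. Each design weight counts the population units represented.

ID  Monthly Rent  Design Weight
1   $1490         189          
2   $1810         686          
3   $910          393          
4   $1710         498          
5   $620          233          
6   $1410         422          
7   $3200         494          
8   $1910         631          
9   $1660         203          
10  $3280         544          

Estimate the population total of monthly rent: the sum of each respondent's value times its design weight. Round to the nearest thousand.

8379000

Weighted total = 1490×189 + 1810×686 + 910×393 + 1710×498 + 620×233 + 1410×422 + 3200×494 + 1910×631 + 1660×203 + 3280×544
  = 281610 + 1241660 + 357630 + 851580 + 144460 + 595020 + 1580800 + 1205210 + 336980 + 1784320 = 8379270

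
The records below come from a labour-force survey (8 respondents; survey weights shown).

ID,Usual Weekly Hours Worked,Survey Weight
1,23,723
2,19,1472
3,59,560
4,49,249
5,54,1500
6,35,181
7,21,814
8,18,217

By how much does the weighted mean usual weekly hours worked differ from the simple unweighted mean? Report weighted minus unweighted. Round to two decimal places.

Unweighted sum = 23 + 19 + 59 + 49 + 54 + 35 + 21 + 18 = 278
Unweighted mean = 278 / 8 = 34.75
Weighted sum = 23×723 + 19×1472 + 59×560 + 49×249 + 54×1500 + 35×181 + 21×814 + 18×217
  = 198173
Sum of weights = 723 + 1472 + 560 + 249 + 1500 + 181 + 814 + 217 = 5716
Weighted mean = 198173 / 5716 = 34.669874
Difference (weighted minus unweighted) = -0.080125962

-0.08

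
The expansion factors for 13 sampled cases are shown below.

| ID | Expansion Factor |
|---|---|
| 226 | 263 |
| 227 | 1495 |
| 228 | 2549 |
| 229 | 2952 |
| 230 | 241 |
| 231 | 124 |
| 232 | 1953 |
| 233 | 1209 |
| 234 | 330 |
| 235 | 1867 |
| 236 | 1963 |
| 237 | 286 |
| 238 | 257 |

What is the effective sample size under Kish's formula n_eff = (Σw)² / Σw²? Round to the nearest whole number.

8

Σ wᵢ = 15489
Σ wᵢ² = 30461049
n_eff = 15489² / 30461049 = 239909121 / 30461049 = 7.875931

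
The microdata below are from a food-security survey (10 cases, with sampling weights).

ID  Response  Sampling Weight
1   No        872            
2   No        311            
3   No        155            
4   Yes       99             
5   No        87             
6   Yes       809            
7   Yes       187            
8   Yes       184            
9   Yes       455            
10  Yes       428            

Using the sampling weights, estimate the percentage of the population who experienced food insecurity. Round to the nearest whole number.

Sum of weights for 'Yes' = 99 + 809 + 187 + 184 + 455 + 428 = 2162
Total weight = 872 + 311 + 155 + 99 + 87 + 809 + 187 + 184 + 455 + 428 = 3587
Weighted proportion = 2162 / 3587 = 0.60273209 → 60.273209%

60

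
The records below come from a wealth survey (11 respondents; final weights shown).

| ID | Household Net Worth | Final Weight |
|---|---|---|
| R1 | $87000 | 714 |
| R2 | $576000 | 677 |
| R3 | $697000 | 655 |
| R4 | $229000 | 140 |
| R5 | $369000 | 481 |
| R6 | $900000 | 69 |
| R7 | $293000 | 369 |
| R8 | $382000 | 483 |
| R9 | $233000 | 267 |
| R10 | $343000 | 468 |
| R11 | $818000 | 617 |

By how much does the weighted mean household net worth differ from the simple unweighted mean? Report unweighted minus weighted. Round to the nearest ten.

2500

Unweighted sum = 87000 + 576000 + 697000 + 229000 + 369000 + 900000 + 293000 + 382000 + 233000 + 343000 + 818000 = 4927000
Unweighted mean = 4927000 / 11 = 447909.09
Weighted sum = 2200318000
Sum of weights = 714 + 677 + 655 + 140 + 481 + 69 + 369 + 483 + 267 + 468 + 617 = 4940
Weighted mean = 2200318000 / 4940 = 445408.5
Difference (unweighted minus weighted) = 2500.5889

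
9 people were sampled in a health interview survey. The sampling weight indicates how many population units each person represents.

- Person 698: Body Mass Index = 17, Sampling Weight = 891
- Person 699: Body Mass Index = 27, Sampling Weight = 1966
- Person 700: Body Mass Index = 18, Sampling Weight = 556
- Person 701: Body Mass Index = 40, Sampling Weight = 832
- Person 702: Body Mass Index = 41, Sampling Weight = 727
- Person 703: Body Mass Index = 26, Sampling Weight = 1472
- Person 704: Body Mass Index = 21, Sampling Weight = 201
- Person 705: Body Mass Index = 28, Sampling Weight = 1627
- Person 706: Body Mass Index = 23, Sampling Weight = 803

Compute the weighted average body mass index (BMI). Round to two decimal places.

27.31

Weighted sum = 17×891 + 27×1966 + 18×556 + 40×832 + 41×727 + 26×1472 + 21×201 + 28×1627 + 23×803
  = 15147 + 53082 + 10008 + 33280 + 29807 + 38272 + 4221 + 45556 + 18469 = 247842
Sum of weights = 891 + 1966 + 556 + 832 + 727 + 1472 + 201 + 1627 + 803 = 9075
Weighted mean = 247842 / 9075 = 27.310413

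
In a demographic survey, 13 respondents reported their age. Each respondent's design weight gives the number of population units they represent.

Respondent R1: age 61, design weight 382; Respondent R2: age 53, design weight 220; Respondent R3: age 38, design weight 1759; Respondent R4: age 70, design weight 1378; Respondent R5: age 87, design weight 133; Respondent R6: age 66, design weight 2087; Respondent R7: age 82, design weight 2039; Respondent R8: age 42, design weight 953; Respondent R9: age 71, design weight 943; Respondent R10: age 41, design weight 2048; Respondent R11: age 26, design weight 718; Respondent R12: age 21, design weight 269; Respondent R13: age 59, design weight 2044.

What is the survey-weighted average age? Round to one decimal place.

Weighted sum = 850635
Sum of weights = 14973
Weighted mean = 850635 / 14973 = 56.81126

56.8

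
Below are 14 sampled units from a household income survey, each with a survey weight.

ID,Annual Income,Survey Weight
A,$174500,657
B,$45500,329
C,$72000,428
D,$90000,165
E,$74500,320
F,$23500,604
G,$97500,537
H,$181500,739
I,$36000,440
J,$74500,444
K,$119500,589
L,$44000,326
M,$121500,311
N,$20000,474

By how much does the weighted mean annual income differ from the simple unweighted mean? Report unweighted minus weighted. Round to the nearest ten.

Unweighted sum = 1174500
Unweighted mean = 1174500 / 14 = 83892.857
Weighted sum = 580716000
Sum of weights = 6363
Weighted mean = 580716000 / 6363 = 91264.498
Difference (unweighted minus weighted) = -7371.6407

-7370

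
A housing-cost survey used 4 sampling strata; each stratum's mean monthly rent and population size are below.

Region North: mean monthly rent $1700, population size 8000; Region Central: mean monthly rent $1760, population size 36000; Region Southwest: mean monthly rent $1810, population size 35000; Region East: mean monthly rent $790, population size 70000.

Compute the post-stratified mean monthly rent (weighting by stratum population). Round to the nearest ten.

1310

Σ Nₕ·x̄ₕ = 195610000
Σ Nₕ = 8000 + 36000 + 35000 + 70000 = 149000
Overall mean = 195610000 / 149000 = 1312.8188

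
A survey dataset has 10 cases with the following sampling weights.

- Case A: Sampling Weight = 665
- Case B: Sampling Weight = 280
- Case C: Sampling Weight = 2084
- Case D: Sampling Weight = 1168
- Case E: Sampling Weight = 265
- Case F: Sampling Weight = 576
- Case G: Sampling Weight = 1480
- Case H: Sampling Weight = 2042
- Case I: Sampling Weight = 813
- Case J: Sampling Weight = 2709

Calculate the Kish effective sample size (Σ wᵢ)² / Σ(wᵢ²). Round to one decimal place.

Σ wᵢ = 665 + 280 + 2084 + 1168 + 265 + 576 + 1480 + 2042 + 813 + 2709 = 12082
Σ wᵢ² = 442225 + 78400 + 4343056 + 1364224 + 70225 + 331776 + 2190400 + 4169764 + 660969 + 7338681 = 20989720
n_eff = 12082² / 20989720 = 145974724 / 20989720 = 6.9545818

7.0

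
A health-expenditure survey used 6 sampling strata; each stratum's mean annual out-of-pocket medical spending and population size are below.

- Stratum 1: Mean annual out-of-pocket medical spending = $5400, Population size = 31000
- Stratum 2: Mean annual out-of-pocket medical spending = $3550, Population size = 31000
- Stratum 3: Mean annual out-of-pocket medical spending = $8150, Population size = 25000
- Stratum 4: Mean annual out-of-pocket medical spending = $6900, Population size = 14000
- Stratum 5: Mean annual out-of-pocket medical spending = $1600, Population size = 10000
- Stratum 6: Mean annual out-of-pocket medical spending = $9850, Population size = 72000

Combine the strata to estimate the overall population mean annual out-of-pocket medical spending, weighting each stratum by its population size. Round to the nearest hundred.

Σ Nₕ·x̄ₕ = 5400×31000 + 3550×31000 + 8150×25000 + 6900×14000 + 1600×10000 + 9850×72000
  = 167400000 + 110050000 + 203750000 + 96600000 + 16000000 + 709200000 = 1303000000
Σ Nₕ = 31000 + 31000 + 25000 + 14000 + 10000 + 72000 = 183000
Overall mean = 1303000000 / 183000 = 7120.2186

7100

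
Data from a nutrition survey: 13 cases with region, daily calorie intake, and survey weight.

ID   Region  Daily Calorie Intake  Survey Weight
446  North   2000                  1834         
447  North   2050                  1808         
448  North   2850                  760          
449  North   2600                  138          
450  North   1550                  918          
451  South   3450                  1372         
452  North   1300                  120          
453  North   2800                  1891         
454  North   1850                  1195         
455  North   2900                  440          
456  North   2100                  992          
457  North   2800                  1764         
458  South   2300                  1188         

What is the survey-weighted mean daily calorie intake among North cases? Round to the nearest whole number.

North rows: 446, 447, 448, 449, 450, 452, 453, 454, 455, 456, 457
Weighted sum = 2000×1834 + 2050×1808 + 2850×760 + 2600×138 + 1550×918 + 1300×120 + 2800×1891 + 1850×1195 + 2900×440 + 2100×992 + 2800×1764
  = 3668000 + 3706400 + 2166000 + 358800 + 1422900 + 156000 + 5294800 + 2210750 + 1276000 + 2083200 + 4939200 = 27282050
Sum of weights = 11860
Weighted mean = 27282050 / 11860 = 2300.3415

2300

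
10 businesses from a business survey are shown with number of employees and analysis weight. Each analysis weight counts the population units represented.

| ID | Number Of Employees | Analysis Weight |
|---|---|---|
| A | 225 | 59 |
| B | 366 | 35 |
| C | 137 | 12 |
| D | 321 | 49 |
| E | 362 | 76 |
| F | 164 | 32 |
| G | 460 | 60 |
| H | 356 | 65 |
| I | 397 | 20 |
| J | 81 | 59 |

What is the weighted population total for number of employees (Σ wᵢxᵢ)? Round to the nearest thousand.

Weighted total = 225×59 + 366×35 + 137×12 + 321×49 + 362×76 + 164×32 + 460×60 + 356×65 + 397×20 + 81×59
  = 13275 + 12810 + 1644 + 15729 + 27512 + 5248 + 27600 + 23140 + 7940 + 4779 = 139677

140000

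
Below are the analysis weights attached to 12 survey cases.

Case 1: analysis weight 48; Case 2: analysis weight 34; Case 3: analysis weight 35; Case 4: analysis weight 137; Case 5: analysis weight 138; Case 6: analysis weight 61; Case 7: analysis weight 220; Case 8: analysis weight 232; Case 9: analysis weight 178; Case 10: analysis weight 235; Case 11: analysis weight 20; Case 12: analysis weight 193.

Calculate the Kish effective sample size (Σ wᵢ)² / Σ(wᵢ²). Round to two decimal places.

8.59

Σ wᵢ = 48 + 34 + 35 + 137 + 138 + 61 + 220 + 232 + 178 + 235 + 20 + 193 = 1531
Σ wᵢ² = 273001
n_eff = 1531² / 273001 = 2343961 / 273001 = 8.5859063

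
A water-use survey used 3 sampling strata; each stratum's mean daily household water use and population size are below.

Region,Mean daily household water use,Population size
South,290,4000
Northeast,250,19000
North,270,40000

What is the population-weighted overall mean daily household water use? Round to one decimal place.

265.2

Σ Nₕ·x̄ₕ = 290×4000 + 250×19000 + 270×40000
  = 1160000 + 4750000 + 10800000 = 16710000
Σ Nₕ = 4000 + 19000 + 40000 = 63000
Overall mean = 16710000 / 63000 = 265.2381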